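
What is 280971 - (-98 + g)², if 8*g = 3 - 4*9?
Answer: 17314655/64 ≈ 2.7054e+5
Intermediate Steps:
g = -33/8 (g = (3 - 4*9)/8 = (3 - 36)/8 = (⅛)*(-33) = -33/8 ≈ -4.1250)
280971 - (-98 + g)² = 280971 - (-98 - 33/8)² = 280971 - (-817/8)² = 280971 - 1*667489/64 = 280971 - 667489/64 = 17314655/64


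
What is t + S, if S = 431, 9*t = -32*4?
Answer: 3751/9 ≈ 416.78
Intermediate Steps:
t = -128/9 (t = (-32*4)/9 = (⅑)*(-128) = -128/9 ≈ -14.222)
t + S = -128/9 + 431 = 3751/9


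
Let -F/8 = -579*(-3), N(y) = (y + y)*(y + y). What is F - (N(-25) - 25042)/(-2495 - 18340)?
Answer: -96515234/6945 ≈ -13897.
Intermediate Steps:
N(y) = 4*y**2 (N(y) = (2*y)*(2*y) = 4*y**2)
F = -13896 (F = -(-4632)*(-3) = -8*1737 = -13896)
F - (N(-25) - 25042)/(-2495 - 18340) = -13896 - (4*(-25)**2 - 25042)/(-2495 - 18340) = -13896 - (4*625 - 25042)/(-20835) = -13896 - (2500 - 25042)*(-1)/20835 = -13896 - (-22542)*(-1)/20835 = -13896 - 1*7514/6945 = -13896 - 7514/6945 = -96515234/6945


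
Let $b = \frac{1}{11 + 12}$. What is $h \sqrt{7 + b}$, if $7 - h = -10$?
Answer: $\frac{153 \sqrt{46}}{23} \approx 45.117$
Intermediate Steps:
$h = 17$ ($h = 7 - -10 = 7 + 10 = 17$)
$b = \frac{1}{23} \approx 0.043478$
$h \sqrt{7 + b} = 17 \sqrt{7 + \frac{1}{23}} = 17 \sqrt{\frac{162}{23}} = 17 \frac{9 \sqrt{46}}{23} = \frac{153 \sqrt{46}}{23}$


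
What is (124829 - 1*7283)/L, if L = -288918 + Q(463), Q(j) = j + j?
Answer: -58773/143996 ≈ -0.40816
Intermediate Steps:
Q(j) = 2*j
L = -287992 (L = -288918 + 2*463 = -288918 + 926 = -287992)
(124829 - 1*7283)/L = (124829 - 1*7283)/(-287992) = (124829 - 7283)*(-1/287992) = 117546*(-1/287992) = -58773/143996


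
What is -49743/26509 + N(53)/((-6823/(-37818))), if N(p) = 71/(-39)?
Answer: -28138398591/2351321791 ≈ -11.967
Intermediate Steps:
N(p) = -71/39 (N(p) = 71*(-1/39) = -71/39)
-49743/26509 + N(53)/((-6823/(-37818))) = -49743/26509 - 71/(39*((-6823/(-37818)))) = -49743*1/26509 - 71/(39*((-6823*(-1/37818)))) = -49743/26509 - 71/(39*6823/37818) = -49743/26509 - 71/39*37818/6823 = -49743/26509 - 895026/88699 = -28138398591/2351321791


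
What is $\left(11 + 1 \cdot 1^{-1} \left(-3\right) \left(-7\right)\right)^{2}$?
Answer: $1024$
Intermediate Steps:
$\left(11 + 1 \cdot 1^{-1} \left(-3\right) \left(-7\right)\right)^{2} = \left(11 + 1 \cdot 1 \left(-3\right) \left(-7\right)\right)^{2} = \left(11 + 1 \left(-3\right) \left(-7\right)\right)^{2} = \left(11 - -21\right)^{2} = \left(11 + 21\right)^{2} = 32^{2} = 1024$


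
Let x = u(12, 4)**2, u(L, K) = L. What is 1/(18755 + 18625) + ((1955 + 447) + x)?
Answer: 95169481/37380 ≈ 2546.0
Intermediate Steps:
x = 144 (x = 12**2 = 144)
1/(18755 + 18625) + ((1955 + 447) + x) = 1/(18755 + 18625) + ((1955 + 447) + 144) = 1/37380 + (2402 + 144) = 1/37380 + 2546 = 95169481/37380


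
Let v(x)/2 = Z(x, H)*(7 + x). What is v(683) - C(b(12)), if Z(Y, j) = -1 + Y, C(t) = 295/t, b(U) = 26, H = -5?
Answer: 24469865/26 ≈ 9.4115e+5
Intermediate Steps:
v(x) = 2*(-1 + x)*(7 + x) (v(x) = 2*((-1 + x)*(7 + x)) = 2*(-1 + x)*(7 + x))
v(683) - C(b(12)) = 2*(-1 + 683)*(7 + 683) - 295/26 = 2*682*690 - 295/26 = 941160 - 1*295/26 = 941160 - 295/26 = 24469865/26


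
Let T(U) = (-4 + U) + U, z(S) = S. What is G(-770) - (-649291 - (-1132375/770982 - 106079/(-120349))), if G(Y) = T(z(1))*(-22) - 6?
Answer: 60249178753066925/92786912718 ≈ 6.4933e+5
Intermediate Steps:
T(U) = -4 + 2*U
G(Y) = 38 (G(Y) = (-4 + 2*1)*(-22) - 6 = (-4 + 2)*(-22) - 6 = -2*(-22) - 6 = 44 - 6 = 38)
G(-770) - (-649291 - (-1132375/770982 - 106079/(-120349))) = 38 - (-649291 - (-1132375/770982 - 106079/(-120349))) = 38 - (-649291 - (-1132375*1/770982 - 106079*(-1/120349))) = 38 - (-649291 - (-1132375/770982 + 106079/120349)) = 38 - (-649291 - 1*(-54495199297/92786912718)) = 38 - (-649291 + 54495199297/92786912718) = 38 - 1*(-60245652850383641/92786912718) = 38 + 60245652850383641/92786912718 = 60249178753066925/92786912718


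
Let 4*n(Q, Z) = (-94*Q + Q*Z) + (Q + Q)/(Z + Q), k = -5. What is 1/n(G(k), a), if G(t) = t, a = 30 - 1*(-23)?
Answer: 96/4915 ≈ 0.019532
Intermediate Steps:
a = 53 (a = 30 + 23 = 53)
n(Q, Z) = -47*Q/2 + Q/(2*(Q + Z)) + Q*Z/4 (n(Q, Z) = ((-94*Q + Q*Z) + (Q + Q)/(Z + Q))/4 = ((-94*Q + Q*Z) + (2*Q)/(Q + Z))/4 = ((-94*Q + Q*Z) + 2*Q/(Q + Z))/4 = (-94*Q + Q*Z + 2*Q/(Q + Z))/4 = -47*Q/2 + Q/(2*(Q + Z)) + Q*Z/4)
1/n(G(k), a) = 1/((¼)*(-5)*(2 + 53² - 94*(-5) - 94*53 - 5*53)/(-5 + 53)) = 1/((¼)*(-5)*(2 + 2809 + 470 - 4982 - 265)/48) = 1/((¼)*(-5)*(1/48)*(-1966)) = 1/(4915/96) = 96/4915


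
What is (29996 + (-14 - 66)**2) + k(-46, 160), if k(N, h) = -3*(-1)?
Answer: 36399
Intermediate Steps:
k(N, h) = 3
(29996 + (-14 - 66)**2) + k(-46, 160) = (29996 + (-14 - 66)**2) + 3 = (29996 + (-80)**2) + 3 = (29996 + 6400) + 3 = 36396 + 3 = 36399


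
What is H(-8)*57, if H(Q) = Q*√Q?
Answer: -912*I*√2 ≈ -1289.8*I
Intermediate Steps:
H(Q) = Q^(3/2)
H(-8)*57 = (-8)^(3/2)*57 = -16*I*√2*57 = -912*I*√2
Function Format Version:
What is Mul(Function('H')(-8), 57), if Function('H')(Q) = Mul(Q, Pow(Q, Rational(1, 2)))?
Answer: Mul(-912, I, Pow(2, Rational(1, 2))) ≈ Mul(-1289.8, I)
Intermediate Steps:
Function('H')(Q) = Pow(Q, Rational(3, 2))
Mul(Function('H')(-8), 57) = Mul(Pow(-8, Rational(3, 2)), 57) = Mul(Mul(-16, I, Pow(2, Rational(1, 2))), 57) = Mul(-912, I, Pow(2, Rational(1, 2)))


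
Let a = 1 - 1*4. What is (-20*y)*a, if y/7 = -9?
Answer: -3780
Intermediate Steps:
y = -63 (y = 7*(-9) = -63)
a = -3 (a = 1 - 4 = -3)
(-20*y)*a = -20*(-63)*(-3) = 1260*(-3) = -3780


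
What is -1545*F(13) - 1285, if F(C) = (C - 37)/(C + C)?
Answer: 1835/13 ≈ 141.15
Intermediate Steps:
F(C) = (-37 + C)/(2*C) (F(C) = (-37 + C)/((2*C)) = (-37 + C)*(1/(2*C)) = (-37 + C)/(2*C))
-1545*F(13) - 1285 = -1545*(-37 + 13)/(2*13) - 1285 = -1545*(-24)/(2*13) - 1285 = -1545*(-12/13) - 1285 = 18540/13 - 1285 = 1835/13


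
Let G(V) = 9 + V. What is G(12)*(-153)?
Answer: -3213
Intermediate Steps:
G(12)*(-153) = (9 + 12)*(-153) = 21*(-153) = -3213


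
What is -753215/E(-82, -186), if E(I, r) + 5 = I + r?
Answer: 753215/273 ≈ 2759.0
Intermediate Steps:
E(I, r) = -5 + I + r (E(I, r) = -5 + (I + r) = -5 + I + r)
-753215/E(-82, -186) = -753215/(-5 - 82 - 186) = -753215/(-273) = -753215*(-1/273) = 753215/273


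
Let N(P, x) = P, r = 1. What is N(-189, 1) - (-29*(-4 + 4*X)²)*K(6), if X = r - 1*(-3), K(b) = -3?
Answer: -12717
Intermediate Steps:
X = 4 (X = 1 - 1*(-3) = 1 + 3 = 4)
N(-189, 1) - (-29*(-4 + 4*X)²)*K(6) = -189 - (-29*(-4 + 4*4)²)*(-3) = -189 - (-29*(-4 + 16)²)*(-3) = -189 - (-29*12²)*(-3) = -189 - (-29*144)*(-3) = -189 - (-4176)*(-3) = -189 - 1*12528 = -189 - 12528 = -12717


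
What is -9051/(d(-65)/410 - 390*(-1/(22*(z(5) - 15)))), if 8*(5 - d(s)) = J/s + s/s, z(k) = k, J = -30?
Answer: 1415093680/275323 ≈ 5139.8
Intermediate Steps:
d(s) = 39/8 + 15/(4*s) (d(s) = 5 - (-30/s + s/s)/8 = 5 - (-30/s + 1)/8 = 5 - (1 - 30/s)/8 = 5 + (-⅛ + 15/(4*s)) = 39/8 + 15/(4*s))
-9051/(d(-65)/410 - 390*(-1/(22*(z(5) - 15)))) = -9051/(((3/8)*(10 + 13*(-65))/(-65))/410 - 390*(-1/(22*(5 - 15)))) = -9051/(((3/8)*(-1/65)*(10 - 845))*(1/410) - 390/((-10*(-22)))) = -9051/(((3/8)*(-1/65)*(-835))*(1/410) - 390/220) = -9051/((501/104)*(1/410) - 390*1/220) = -9051/(501/42640 - 39/22) = -9051/(-825969/469040) = -9051*(-469040/825969) = 1415093680/275323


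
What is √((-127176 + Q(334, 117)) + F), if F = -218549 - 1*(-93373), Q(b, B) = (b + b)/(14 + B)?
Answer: 2*I*√1082631291/131 ≈ 502.34*I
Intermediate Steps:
Q(b, B) = 2*b/(14 + B) (Q(b, B) = (2*b)/(14 + B) = 2*b/(14 + B))
F = -125176 (F = -218549 + 93373 = -125176)
√((-127176 + Q(334, 117)) + F) = √((-127176 + 2*334/(14 + 117)) - 125176) = √((-127176 + 2*334/131) - 125176) = √((-127176 + 2*334*(1/131)) - 125176) = √((-127176 + 668/131) - 125176) = √(-16659388/131 - 125176) = √(-33057444/131) = 2*I*√1082631291/131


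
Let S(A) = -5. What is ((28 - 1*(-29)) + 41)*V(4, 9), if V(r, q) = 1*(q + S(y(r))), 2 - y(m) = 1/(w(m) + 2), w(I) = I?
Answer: 392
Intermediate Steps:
y(m) = 2 - 1/(2 + m) (y(m) = 2 - 1/(m + 2) = 2 - 1/(2 + m))
V(r, q) = -5 + q (V(r, q) = 1*(q - 5) = 1*(-5 + q) = -5 + q)
((28 - 1*(-29)) + 41)*V(4, 9) = ((28 - 1*(-29)) + 41)*(-5 + 9) = ((28 + 29) + 41)*4 = (57 + 41)*4 = 98*4 = 392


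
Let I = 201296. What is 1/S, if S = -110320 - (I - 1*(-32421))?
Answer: -1/344037 ≈ -2.9067e-6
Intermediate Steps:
S = -344037 (S = -110320 - (201296 - 1*(-32421)) = -110320 - (201296 + 32421) = -110320 - 1*233717 = -110320 - 233717 = -344037)
1/S = 1/(-344037) = -1/344037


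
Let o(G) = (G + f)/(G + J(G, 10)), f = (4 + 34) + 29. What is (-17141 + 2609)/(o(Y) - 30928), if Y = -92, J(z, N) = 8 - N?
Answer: 455336/969069 ≈ 0.46987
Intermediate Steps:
f = 67 (f = 38 + 29 = 67)
o(G) = (67 + G)/(-2 + G) (o(G) = (G + 67)/(G + (8 - 1*10)) = (67 + G)/(G + (8 - 10)) = (67 + G)/(G - 2) = (67 + G)/(-2 + G))
(-17141 + 2609)/(o(Y) - 30928) = (-17141 + 2609)/((67 - 92)/(-2 - 92) - 30928) = -14532/(-25/(-94) - 30928) = -14532/(-1/94*(-25) - 30928) = -14532/(25/94 - 30928) = -14532/(-2907207/94) = -14532*(-94/2907207) = 455336/969069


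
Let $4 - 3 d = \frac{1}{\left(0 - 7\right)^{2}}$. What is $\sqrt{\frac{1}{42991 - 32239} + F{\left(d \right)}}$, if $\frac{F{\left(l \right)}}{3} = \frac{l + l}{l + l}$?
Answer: $\frac{\sqrt{1354794}}{672} \approx 1.7321$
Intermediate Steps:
$d = \frac{65}{49}$ ($d = \frac{4}{3} - \frac{1}{3 \left(0 - 7\right)^{2}} = \frac{4}{3} - \frac{1}{3 \left(-7\right)^{2}} = \frac{4}{3} - \frac{1}{3 \cdot 49} = \frac{4}{3} - \frac{1}{147} = \frac{65}{49} \approx 1.3265$)
$F{\left(l \right)} = 3$ ($F{\left(l \right)} = 3 \frac{l + l}{l + l} = 3 \frac{2 l}{2 l} = 3 \cdot 2 l \frac{1}{2 l} = 3 \cdot 1 = 3$)
$\sqrt{\frac{1}{42991 - 32239} + F{\left(d \right)}} = \sqrt{\frac{1}{42991 - 32239} + 3} = \sqrt{\frac{1}{10752} + 3} = \sqrt{\frac{32257}{10752}} = \frac{\sqrt{1354794}}{672}$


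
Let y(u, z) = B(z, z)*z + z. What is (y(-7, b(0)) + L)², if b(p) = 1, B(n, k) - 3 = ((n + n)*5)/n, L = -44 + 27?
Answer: 9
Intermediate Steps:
L = -17
B(n, k) = 13 (B(n, k) = 3 + ((n + n)*5)/n = 3 + ((2*n)*5)/n = 3 + (10*n)/n = 3 + 10 = 13)
y(u, z) = 14*z (y(u, z) = 13*z + z = 14*z)
(y(-7, b(0)) + L)² = (14*1 - 17)² = (14 - 17)² = (-3)² = 9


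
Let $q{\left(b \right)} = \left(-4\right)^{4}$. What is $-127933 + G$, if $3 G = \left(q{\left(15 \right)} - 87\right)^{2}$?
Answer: $- \frac{355238}{3} \approx -1.1841 \cdot 10^{5}$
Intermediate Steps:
$q{\left(b \right)} = 256$
$G = \frac{28561}{3}$ ($G = \frac{\left(256 - 87\right)^{2}}{3} = \frac{169^{2}}{3} = \frac{1}{3} \cdot 28561 = \frac{28561}{3} \approx 9520.3$)
$-127933 + G = -127933 + \frac{28561}{3} = - \frac{355238}{3}$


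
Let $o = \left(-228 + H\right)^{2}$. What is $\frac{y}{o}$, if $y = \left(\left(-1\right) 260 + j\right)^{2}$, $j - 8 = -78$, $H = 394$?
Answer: $\frac{27225}{6889} \approx 3.952$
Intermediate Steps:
$j = -70$ ($j = 8 - 78 = -70$)
$o = 27556$ ($o = \left(-228 + 394\right)^{2} = 166^{2} = 27556$)
$y = 108900$ ($y = \left(\left(-1\right) 260 - 70\right)^{2} = \left(-260 - 70\right)^{2} = \left(-330\right)^{2} = 108900$)
$\frac{y}{o} = \frac{108900}{27556} = 108900 \cdot \frac{1}{27556} = \frac{27225}{6889}$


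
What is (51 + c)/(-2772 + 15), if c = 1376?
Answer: -1427/2757 ≈ -0.51759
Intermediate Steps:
(51 + c)/(-2772 + 15) = (51 + 1376)/(-2772 + 15) = 1427/(-2757) = 1427*(-1/2757) = -1427/2757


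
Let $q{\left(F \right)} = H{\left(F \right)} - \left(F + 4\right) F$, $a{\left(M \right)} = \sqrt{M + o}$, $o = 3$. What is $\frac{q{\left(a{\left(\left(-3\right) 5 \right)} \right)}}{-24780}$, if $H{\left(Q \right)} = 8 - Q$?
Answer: $- \frac{1}{1239} + \frac{i \sqrt{3}}{2478} \approx -0.0008071 + 0.00069897 i$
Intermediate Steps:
$a{\left(M \right)} = \sqrt{3 + M}$ ($a{\left(M \right)} = \sqrt{M + 3} = \sqrt{3 + M}$)
$q{\left(F \right)} = 8 - F - F \left(4 + F\right)$ ($q{\left(F \right)} = \left(8 - F\right) - \left(F + 4\right) F = \left(8 - F\right) - \left(4 + F\right) F = \left(8 - F\right) - F \left(4 + F\right) = 8 - F - F \left(4 + F\right)$)
$\frac{q{\left(a{\left(\left(-3\right) 5 \right)} \right)}}{-24780} = \frac{8 - \left(\sqrt{3 - 15}\right)^{2} - 5 \sqrt{3 - 15}}{-24780} = \left(8 - \left(\sqrt{3 - 15}\right)^{2} - 5 \sqrt{3 - 15}\right) \left(- \frac{1}{24780}\right) = \left(8 - \left(\sqrt{-12}\right)^{2} - 5 \sqrt{-12}\right) \left(- \frac{1}{24780}\right) = \left(8 - \left(2 i \sqrt{3}\right)^{2} - 5 \cdot 2 i \sqrt{3}\right) \left(- \frac{1}{24780}\right) = \left(8 - -12 - 10 i \sqrt{3}\right) \left(- \frac{1}{24780}\right) = \left(8 + 12 - 10 i \sqrt{3}\right) \left(- \frac{1}{24780}\right) = \left(20 - 10 i \sqrt{3}\right) \left(- \frac{1}{24780}\right) = - \frac{1}{1239} + \frac{i \sqrt{3}}{2478}$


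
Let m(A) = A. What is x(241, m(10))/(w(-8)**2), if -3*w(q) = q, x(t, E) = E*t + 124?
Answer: 11403/32 ≈ 356.34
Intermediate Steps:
x(t, E) = 124 + E*t
w(q) = -q/3
x(241, m(10))/(w(-8)**2) = (124 + 10*241)/((-1/3*(-8))**2) = (124 + 2410)/((8/3)**2) = 2534/(64/9) = 2534*(9/64) = 11403/32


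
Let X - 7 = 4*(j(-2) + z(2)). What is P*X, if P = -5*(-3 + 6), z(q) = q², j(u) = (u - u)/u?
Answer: -345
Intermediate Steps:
j(u) = 0 (j(u) = 0/u = 0)
P = -15 (P = -5*3 = -15)
X = 23 (X = 7 + 4*(0 + 2²) = 7 + 4*(0 + 4) = 7 + 4*4 = 7 + 16 = 23)
P*X = -15*23 = -345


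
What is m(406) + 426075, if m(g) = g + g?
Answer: 426887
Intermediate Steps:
m(g) = 2*g
m(406) + 426075 = 2*406 + 426075 = 812 + 426075 = 426887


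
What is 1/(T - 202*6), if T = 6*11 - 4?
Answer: -1/1150 ≈ -0.00086956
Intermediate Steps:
T = 62 (T = 66 - 4 = 62)
1/(T - 202*6) = 1/(62 - 202*6) = 1/(62 - 1212) = 1/(-1150) = -1/1150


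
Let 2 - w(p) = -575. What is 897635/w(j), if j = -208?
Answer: 897635/577 ≈ 1555.7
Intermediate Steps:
w(p) = 577 (w(p) = 2 - 1*(-575) = 2 + 575 = 577)
897635/w(j) = 897635/577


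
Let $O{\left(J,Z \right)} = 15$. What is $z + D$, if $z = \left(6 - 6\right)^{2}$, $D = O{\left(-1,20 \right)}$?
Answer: $15$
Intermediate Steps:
$D = 15$
$z = 0$ ($z = 0^{2} = 0$)
$z + D = 0 + 15 = 15$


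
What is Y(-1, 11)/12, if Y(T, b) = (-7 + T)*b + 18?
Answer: -35/6 ≈ -5.8333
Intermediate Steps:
Y(T, b) = 18 + b*(-7 + T) (Y(T, b) = b*(-7 + T) + 18 = 18 + b*(-7 + T))
Y(-1, 11)/12 = (18 - 7*11 - 1*11)/12 = (18 - 77 - 11)*(1/12) = -70*1/12 = -35/6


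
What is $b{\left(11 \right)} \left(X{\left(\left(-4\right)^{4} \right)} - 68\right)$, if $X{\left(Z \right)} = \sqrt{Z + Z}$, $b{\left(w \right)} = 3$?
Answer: $-204 + 48 \sqrt{2} \approx -136.12$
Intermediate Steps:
$X{\left(Z \right)} = \sqrt{2} \sqrt{Z}$ ($X{\left(Z \right)} = \sqrt{2 Z} = \sqrt{2} \sqrt{Z}$)
$b{\left(11 \right)} \left(X{\left(\left(-4\right)^{4} \right)} - 68\right) = 3 \left(\sqrt{2} \sqrt{\left(-4\right)^{4}} - 68\right) = 3 \left(\sqrt{2} \sqrt{256} - 68\right) = 3 \left(\sqrt{2} \cdot 16 - 68\right) = 3 \left(16 \sqrt{2} - 68\right) = 3 \left(-68 + 16 \sqrt{2}\right) = -204 + 48 \sqrt{2}$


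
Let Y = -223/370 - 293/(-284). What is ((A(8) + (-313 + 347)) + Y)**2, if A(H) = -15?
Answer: 1042030598401/2760451600 ≈ 377.49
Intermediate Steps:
Y = 22539/52540 (Y = -223*1/370 - 293*(-1/284) = -223/370 + 293/284 = 22539/52540 ≈ 0.42899)
((A(8) + (-313 + 347)) + Y)**2 = ((-15 + (-313 + 347)) + 22539/52540)**2 = ((-15 + 34) + 22539/52540)**2 = (19 + 22539/52540)**2 = (1020799/52540)**2 = 1042030598401/2760451600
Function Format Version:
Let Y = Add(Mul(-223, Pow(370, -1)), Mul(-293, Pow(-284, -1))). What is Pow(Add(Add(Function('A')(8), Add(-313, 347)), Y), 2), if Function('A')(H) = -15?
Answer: Rational(1042030598401, 2760451600) ≈ 377.49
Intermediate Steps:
Y = Rational(22539, 52540) (Y = Add(Mul(-223, Rational(1, 370)), Mul(-293, Rational(-1, 284))) = Add(Rational(-223, 370), Rational(293, 284)) = Rational(22539, 52540) ≈ 0.42899)
Pow(Add(Add(Function('A')(8), Add(-313, 347)), Y), 2) = Pow(Add(Add(-15, Add(-313, 347)), Rational(22539, 52540)), 2) = Pow(Add(Add(-15, 34), Rational(22539, 52540)), 2) = Pow(Add(19, Rational(22539, 52540)), 2) = Pow(Rational(1020799, 52540), 2) = Rational(1042030598401, 2760451600)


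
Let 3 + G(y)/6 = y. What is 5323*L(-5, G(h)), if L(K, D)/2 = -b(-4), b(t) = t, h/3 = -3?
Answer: 42584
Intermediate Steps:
h = -9 (h = 3*(-3) = -9)
G(y) = -18 + 6*y
L(K, D) = 8 (L(K, D) = 2*(-1*(-4)) = 2*4 = 8)
5323*L(-5, G(h)) = 5323*8 = 42584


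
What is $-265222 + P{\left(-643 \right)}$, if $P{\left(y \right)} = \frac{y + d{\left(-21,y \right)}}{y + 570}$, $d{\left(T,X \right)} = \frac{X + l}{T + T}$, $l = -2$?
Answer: $- \frac{271048097}{1022} \approx -2.6521 \cdot 10^{5}$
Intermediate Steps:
$d{\left(T,X \right)} = \frac{-2 + X}{2 T}$ ($d{\left(T,X \right)} = \frac{X - 2}{T + T} = \frac{-2 + X}{2 T}$)
$P{\left(y \right)} = \frac{\frac{1}{21} + \frac{41 y}{42}}{570 + y}$ ($P{\left(y \right)} = \frac{y + \frac{-2 + y}{2 \left(-21\right)}}{y + 570} = \frac{y + \frac{1}{2} \left(- \frac{1}{21}\right) \left(-2 + y\right)}{570 + y} = \frac{y - \left(- \frac{1}{21} + \frac{y}{42}\right)}{570 + y} = \frac{\frac{1}{21} + \frac{41 y}{42}}{570 + y}$)
$-265222 + P{\left(-643 \right)} = -265222 + \frac{2 + 41 \left(-643\right)}{42 \left(570 - 643\right)} = -265222 + \frac{2 - 26363}{42 \left(-73\right)} = -265222 + \frac{1}{42} \left(- \frac{1}{73}\right) \left(-26361\right) = -265222 + \frac{8787}{1022} = - \frac{271048097}{1022}$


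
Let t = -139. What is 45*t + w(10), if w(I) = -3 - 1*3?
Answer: -6261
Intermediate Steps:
w(I) = -6 (w(I) = -3 - 3 = -6)
45*t + w(10) = 45*(-139) - 6 = -6255 - 6 = -6261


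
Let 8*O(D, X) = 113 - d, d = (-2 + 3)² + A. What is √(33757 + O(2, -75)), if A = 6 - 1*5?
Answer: √540334/4 ≈ 183.77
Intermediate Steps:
A = 1 (A = 6 - 5 = 1)
d = 2 (d = (-2 + 3)² + 1 = 1² + 1 = 1 + 1 = 2)
O(D, X) = 111/8 (O(D, X) = (113 - 1*2)/8 = (113 - 2)/8 = (⅛)*111 = 111/8)
√(33757 + O(2, -75)) = √(33757 + 111/8) = √(270167/8) = √540334/4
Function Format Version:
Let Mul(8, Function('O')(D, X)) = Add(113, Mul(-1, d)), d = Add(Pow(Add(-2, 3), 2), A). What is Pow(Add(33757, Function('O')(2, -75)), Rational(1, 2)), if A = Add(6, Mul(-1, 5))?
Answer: Mul(Rational(1, 4), Pow(540334, Rational(1, 2))) ≈ 183.77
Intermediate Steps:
A = 1 (A = Add(6, -5) = 1)
d = 2 (d = Add(Pow(Add(-2, 3), 2), 1) = Add(Pow(1, 2), 1) = Add(1, 1) = 2)
Function('O')(D, X) = Rational(111, 8) (Function('O')(D, X) = Mul(Rational(1, 8), Add(113, Mul(-1, 2))) = Mul(Rational(1, 8), Add(113, -2)) = Mul(Rational(1, 8), 111) = Rational(111, 8))
Pow(Add(33757, Function('O')(2, -75)), Rational(1, 2)) = Pow(Add(33757, Rational(111, 8)), Rational(1, 2)) = Pow(Rational(270167, 8), Rational(1, 2)) = Mul(Rational(1, 4), Pow(540334, Rational(1, 2)))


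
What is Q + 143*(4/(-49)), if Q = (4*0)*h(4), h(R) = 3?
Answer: -572/49 ≈ -11.673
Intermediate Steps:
Q = 0 (Q = (4*0)*3 = 0*3 = 0)
Q + 143*(4/(-49)) = 0 + 143*(4/(-49)) = 0 + 143*(4*(-1/49)) = 0 + 143*(-4/49) = 0 - 572/49 = -572/49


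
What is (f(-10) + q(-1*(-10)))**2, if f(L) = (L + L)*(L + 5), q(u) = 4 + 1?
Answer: 11025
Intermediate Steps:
q(u) = 5
f(L) = 2*L*(5 + L) (f(L) = (2*L)*(5 + L) = 2*L*(5 + L))
(f(-10) + q(-1*(-10)))**2 = (2*(-10)*(5 - 10) + 5)**2 = (2*(-10)*(-5) + 5)**2 = (100 + 5)**2 = 105**2 = 11025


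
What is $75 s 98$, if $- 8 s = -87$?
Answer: $\frac{319725}{4} \approx 79931.0$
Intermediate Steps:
$s = \frac{87}{8}$ ($s = \left(- \frac{1}{8}\right) \left(-87\right) = \frac{87}{8} \approx 10.875$)
$75 s 98 = 75 \cdot \frac{87}{8} \cdot 98 = \frac{6525}{8} \cdot 98 = \frac{319725}{4}$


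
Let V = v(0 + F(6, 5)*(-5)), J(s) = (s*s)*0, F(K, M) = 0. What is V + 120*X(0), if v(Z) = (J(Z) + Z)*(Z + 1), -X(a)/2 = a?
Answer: 0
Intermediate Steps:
X(a) = -2*a
J(s) = 0 (J(s) = s²*0 = 0)
v(Z) = Z*(1 + Z) (v(Z) = (0 + Z)*(Z + 1) = Z*(1 + Z))
V = 0 (V = (0 + 0*(-5))*(1 + (0 + 0*(-5))) = (0 + 0)*(1 + (0 + 0)) = 0*(1 + 0) = 0*1 = 0)
V + 120*X(0) = 0 + 120*(-2*0) = 0 + 120*0 = 0 + 0 = 0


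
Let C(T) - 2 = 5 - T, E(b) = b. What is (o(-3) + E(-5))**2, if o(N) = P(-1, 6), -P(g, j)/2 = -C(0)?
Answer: 81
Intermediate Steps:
C(T) = 7 - T (C(T) = 2 + (5 - T) = 7 - T)
P(g, j) = 14 (P(g, j) = -(-2)*(7 - 1*0) = -(-2)*(7 + 0) = -(-2)*7 = -2*(-7) = 14)
o(N) = 14
(o(-3) + E(-5))**2 = (14 - 5)**2 = 9**2 = 81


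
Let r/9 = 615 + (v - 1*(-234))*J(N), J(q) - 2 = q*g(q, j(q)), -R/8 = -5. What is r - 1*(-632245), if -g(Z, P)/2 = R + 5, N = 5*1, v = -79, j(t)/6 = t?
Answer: 12820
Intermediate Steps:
j(t) = 6*t
N = 5
R = 40 (R = -8*(-5) = 40)
g(Z, P) = -90 (g(Z, P) = -2*(40 + 5) = -2*45 = -90)
J(q) = 2 - 90*q (J(q) = 2 + q*(-90) = 2 - 90*q)
r = -619425 (r = 9*(615 + (-79 - 1*(-234))*(2 - 90*5)) = 9*(615 + (-79 + 234)*(2 - 450)) = 9*(615 + 155*(-448)) = 9*(615 - 69440) = 9*(-68825) = -619425)
r - 1*(-632245) = -619425 - 1*(-632245) = -619425 + 632245 = 12820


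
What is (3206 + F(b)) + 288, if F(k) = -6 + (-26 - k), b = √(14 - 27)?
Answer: 3462 - I*√13 ≈ 3462.0 - 3.6056*I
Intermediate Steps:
b = I*√13 (b = √(-13) = I*√13 ≈ 3.6056*I)
F(k) = -32 - k
(3206 + F(b)) + 288 = (3206 + (-32 - I*√13)) + 288 = (3174 - I*√13) + 288 = 3462 - I*√13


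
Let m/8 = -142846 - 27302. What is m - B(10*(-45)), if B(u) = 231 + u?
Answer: -1360965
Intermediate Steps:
m = -1361184 (m = 8*(-142846 - 27302) = 8*(-170148) = -1361184)
m - B(10*(-45)) = -1361184 - (231 + 10*(-45)) = -1361184 - (231 - 450) = -1361184 - 1*(-219) = -1361184 + 219 = -1360965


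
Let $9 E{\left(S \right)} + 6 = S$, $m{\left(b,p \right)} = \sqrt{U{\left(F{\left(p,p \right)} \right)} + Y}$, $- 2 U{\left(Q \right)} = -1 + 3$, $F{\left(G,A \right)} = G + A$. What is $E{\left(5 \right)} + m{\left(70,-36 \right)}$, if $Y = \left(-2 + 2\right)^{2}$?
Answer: $- \frac{1}{9} + i \approx -0.11111 + 1.0 i$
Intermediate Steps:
$F{\left(G,A \right)} = A + G$
$Y = 0$ ($Y = 0^{2} = 0$)
$U{\left(Q \right)} = -1$ ($U{\left(Q \right)} = - \frac{-1 + 3}{2} = \left(- \frac{1}{2}\right) 2 = -1$)
$m{\left(b,p \right)} = i$ ($m{\left(b,p \right)} = \sqrt{-1 + 0} = \sqrt{-1} = i$)
$E{\left(S \right)} = - \frac{2}{3} + \frac{S}{9}$
$E{\left(5 \right)} + m{\left(70,-36 \right)} = \left(- \frac{2}{3} + \frac{1}{9} \cdot 5\right) + i = \left(- \frac{2}{3} + \frac{5}{9}\right) + i = - \frac{1}{9} + i$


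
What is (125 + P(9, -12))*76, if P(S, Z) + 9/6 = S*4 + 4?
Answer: 12426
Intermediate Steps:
P(S, Z) = 5/2 + 4*S (P(S, Z) = -3/2 + (S*4 + 4) = -3/2 + (4*S + 4) = -3/2 + (4 + 4*S) = 5/2 + 4*S)
(125 + P(9, -12))*76 = (125 + (5/2 + 4*9))*76 = (125 + (5/2 + 36))*76 = (125 + 77/2)*76 = (327/2)*76 = 12426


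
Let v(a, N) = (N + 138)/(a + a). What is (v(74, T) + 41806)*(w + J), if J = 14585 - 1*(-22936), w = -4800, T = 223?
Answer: 202466062929/148 ≈ 1.3680e+9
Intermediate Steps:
v(a, N) = (138 + N)/(2*a) (v(a, N) = (138 + N)/((2*a)) = (138 + N)*(1/(2*a)) = (138 + N)/(2*a))
J = 37521 (J = 14585 + 22936 = 37521)
(v(74, T) + 41806)*(w + J) = ((1/2)*(138 + 223)/74 + 41806)*(-4800 + 37521) = ((1/2)*(1/74)*361 + 41806)*32721 = (361/148 + 41806)*32721 = (6187649/148)*32721 = 202466062929/148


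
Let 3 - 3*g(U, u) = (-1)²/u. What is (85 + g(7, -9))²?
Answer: 5396329/729 ≈ 7402.4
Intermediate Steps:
g(U, u) = 1 - 1/(3*u) (g(U, u) = 1 - (-1)²/(3*u) = 1 - 1/(3*u))
(85 + g(7, -9))² = (85 + (-⅓ - 9)/(-9))² = (85 - ⅑*(-28/3))² = (85 + 28/27)² = (2323/27)² = 5396329/729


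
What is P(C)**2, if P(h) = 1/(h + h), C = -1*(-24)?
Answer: 1/2304 ≈ 0.00043403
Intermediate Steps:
C = 24
P(h) = 1/(2*h)
P(C)**2 = ((1/2)/24)**2 = ((1/2)*(1/24))**2 = (1/48)**2 = 1/2304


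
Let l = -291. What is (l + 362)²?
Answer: 5041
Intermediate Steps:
(l + 362)² = (-291 + 362)² = 71² = 5041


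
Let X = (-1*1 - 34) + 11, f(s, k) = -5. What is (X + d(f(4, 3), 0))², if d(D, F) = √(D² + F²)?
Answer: 361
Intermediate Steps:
X = -24 (X = (-1 - 34) + 11 = -35 + 11 = -24)
(X + d(f(4, 3), 0))² = (-24 + √((-5)² + 0²))² = (-24 + √(25 + 0))² = (-24 + √25)² = (-24 + 5)² = (-19)² = 361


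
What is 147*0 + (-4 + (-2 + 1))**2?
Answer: 25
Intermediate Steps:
147*0 + (-4 + (-2 + 1))**2 = 0 + (-4 - 1)**2 = 0 + (-5)**2 = 0 + 25 = 25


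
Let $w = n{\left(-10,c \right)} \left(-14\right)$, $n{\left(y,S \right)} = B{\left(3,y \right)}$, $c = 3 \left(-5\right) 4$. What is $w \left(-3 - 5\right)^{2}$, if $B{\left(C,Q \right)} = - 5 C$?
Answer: $13440$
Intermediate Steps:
$c = -60$ ($c = \left(-15\right) 4 = -60$)
$n{\left(y,S \right)} = -15$ ($n{\left(y,S \right)} = \left(-5\right) 3 = -15$)
$w = 210$ ($w = \left(-15\right) \left(-14\right) = 210$)
$w \left(-3 - 5\right)^{2} = 210 \left(-3 - 5\right)^{2} = 210 \left(-8\right)^{2} = 210 \cdot 64 = 13440$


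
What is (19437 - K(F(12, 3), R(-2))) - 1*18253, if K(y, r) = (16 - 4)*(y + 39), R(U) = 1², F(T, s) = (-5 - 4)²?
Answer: -256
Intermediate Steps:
F(T, s) = 81 (F(T, s) = (-9)² = 81)
R(U) = 1
K(y, r) = 468 + 12*y (K(y, r) = 12*(39 + y) = 468 + 12*y)
(19437 - K(F(12, 3), R(-2))) - 1*18253 = (19437 - (468 + 12*81)) - 1*18253 = (19437 - (468 + 972)) - 18253 = (19437 - 1*1440) - 18253 = (19437 - 1440) - 18253 = 17997 - 18253 = -256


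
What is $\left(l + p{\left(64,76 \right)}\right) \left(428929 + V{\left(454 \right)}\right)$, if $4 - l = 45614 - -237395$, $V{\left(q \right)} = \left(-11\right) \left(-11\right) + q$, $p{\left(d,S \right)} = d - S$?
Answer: $-121556933568$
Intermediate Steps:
$V{\left(q \right)} = 121 + q$
$l = -283005$ ($l = 4 - \left(45614 - -237395\right) = 4 - \left(45614 + 237395\right) = 4 - 283009 = -283005$)
$\left(l + p{\left(64,76 \right)}\right) \left(428929 + V{\left(454 \right)}\right) = \left(-283005 + \left(64 - 76\right)\right) \left(428929 + \left(121 + 454\right)\right) = \left(-283005 + \left(64 - 76\right)\right) \left(428929 + 575\right) = \left(-283005 - 12\right) 429504 = \left(-283017\right) 429504 = -121556933568$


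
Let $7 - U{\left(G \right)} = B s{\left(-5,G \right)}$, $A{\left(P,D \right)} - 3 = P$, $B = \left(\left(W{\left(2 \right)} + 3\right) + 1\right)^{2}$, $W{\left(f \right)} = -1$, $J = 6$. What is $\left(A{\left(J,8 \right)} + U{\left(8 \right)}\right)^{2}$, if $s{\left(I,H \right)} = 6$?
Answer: $1444$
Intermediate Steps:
$B = 9$ ($B = \left(\left(-1 + 3\right) + 1\right)^{2} = \left(2 + 1\right)^{2} = 3^{2} = 9$)
$A{\left(P,D \right)} = 3 + P$
$U{\left(G \right)} = -47$ ($U{\left(G \right)} = 7 - 9 \cdot 6 = 7 - 54 = -47$)
$\left(A{\left(J,8 \right)} + U{\left(8 \right)}\right)^{2} = \left(\left(3 + 6\right) - 47\right)^{2} = \left(9 - 47\right)^{2} = \left(-38\right)^{2} = 1444$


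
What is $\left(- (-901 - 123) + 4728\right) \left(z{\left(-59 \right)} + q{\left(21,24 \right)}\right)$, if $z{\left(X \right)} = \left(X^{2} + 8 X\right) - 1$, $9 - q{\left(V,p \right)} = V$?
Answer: $17232992$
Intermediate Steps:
$q{\left(V,p \right)} = 9 - V$
$z{\left(X \right)} = -1 + X^{2} + 8 X$
$\left(- (-901 - 123) + 4728\right) \left(z{\left(-59 \right)} + q{\left(21,24 \right)}\right) = \left(- (-901 - 123) + 4728\right) \left(\left(-1 + \left(-59\right)^{2} + 8 \left(-59\right)\right) + \left(9 - 21\right)\right) = \left(- (-901 - 123) + 4728\right) \left(\left(-1 + 3481 - 472\right) + \left(9 - 21\right)\right) = \left(\left(-1\right) \left(-1024\right) + 4728\right) \left(3008 - 12\right) = \left(1024 + 4728\right) 2996 = 5752 \cdot 2996 = 17232992$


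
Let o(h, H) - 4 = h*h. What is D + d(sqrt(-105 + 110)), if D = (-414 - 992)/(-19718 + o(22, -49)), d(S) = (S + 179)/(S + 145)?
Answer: 26428631/20210730 - 17*sqrt(5)/10510 ≈ 1.3040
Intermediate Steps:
d(S) = (179 + S)/(145 + S)
o(h, H) = 4 + h**2 (o(h, H) = 4 + h*h = 4 + h**2)
D = 703/9615 (D = (-414 - 992)/(-19718 + (4 + 22**2)) = -1406/(-19718 + (4 + 484)) = -1406/(-19718 + 488) = -1406/(-19230) = -1406*(-1/19230) = 703/9615 ≈ 0.073115)
D + d(sqrt(-105 + 110)) = 703/9615 + (179 + sqrt(-105 + 110))/(145 + sqrt(-105 + 110)) = 703/9615 + (179 + sqrt(5))/(145 + sqrt(5))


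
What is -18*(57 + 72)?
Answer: -2322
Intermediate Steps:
-18*(57 + 72) = -18*129 = -2322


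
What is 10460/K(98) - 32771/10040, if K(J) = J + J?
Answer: 24648821/491960 ≈ 50.103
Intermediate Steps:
K(J) = 2*J
10460/K(98) - 32771/10040 = 10460/((2*98)) - 32771/10040 = 10460/196 - 32771*1/10040 = 10460*(1/196) - 32771/10040 = 2615/49 - 32771/10040 = 24648821/491960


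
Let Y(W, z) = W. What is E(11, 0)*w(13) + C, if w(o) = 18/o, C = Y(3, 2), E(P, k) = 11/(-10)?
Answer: 96/65 ≈ 1.4769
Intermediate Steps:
E(P, k) = -11/10 (E(P, k) = 11*(-⅒) = -11/10)
C = 3
E(11, 0)*w(13) + C = -99/(5*13) + 3 = -11/10*18/13 + 3 = -99/65 + 3 = 96/65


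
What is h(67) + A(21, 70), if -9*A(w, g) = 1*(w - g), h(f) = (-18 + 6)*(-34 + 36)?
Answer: -167/9 ≈ -18.556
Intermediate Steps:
h(f) = -24 (h(f) = -12*2 = -24)
A(w, g) = -w/9 + g/9 (A(w, g) = -(w - g)/9 = -w/9 + g/9)
h(67) + A(21, 70) = -24 + (-1/9*21 + (1/9)*70) = -24 + (-7/3 + 70/9) = -24 + 49/9 = -167/9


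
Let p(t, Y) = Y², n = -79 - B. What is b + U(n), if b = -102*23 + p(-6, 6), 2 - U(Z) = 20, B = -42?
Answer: -2328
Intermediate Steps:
n = -37 (n = -79 - 1*(-42) = -79 + 42 = -37)
U(Z) = -18 (U(Z) = 2 - 1*20 = 2 - 20 = -18)
b = -2310 (b = -102*23 + 6² = -2346 + 36 = -2310)
b + U(n) = -2310 - 18 = -2328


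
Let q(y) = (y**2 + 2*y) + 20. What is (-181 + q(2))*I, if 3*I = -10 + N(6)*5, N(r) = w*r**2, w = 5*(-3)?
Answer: 138210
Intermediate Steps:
w = -15
N(r) = -15*r**2
q(y) = 20 + y**2 + 2*y
I = -2710/3 (I = (-10 - 15*6**2*5)/3 = (-10 - 15*36*5)/3 = (-10 - 540*5)/3 = (-10 - 2700)/3 = (1/3)*(-2710) = -2710/3 ≈ -903.33)
(-181 + q(2))*I = (-181 + (20 + 2**2 + 2*2))*(-2710/3) = (-181 + (20 + 4 + 4))*(-2710/3) = (-181 + 28)*(-2710/3) = -153*(-2710/3) = 138210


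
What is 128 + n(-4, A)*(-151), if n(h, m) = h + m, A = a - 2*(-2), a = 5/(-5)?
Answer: 279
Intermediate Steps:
a = -1 (a = 5*(-⅕) = -1)
A = 3 (A = -1 - 2*(-2) = -1 + 4 = 3)
128 + n(-4, A)*(-151) = 128 + (-4 + 3)*(-151) = 128 - 1*(-151) = 128 + 151 = 279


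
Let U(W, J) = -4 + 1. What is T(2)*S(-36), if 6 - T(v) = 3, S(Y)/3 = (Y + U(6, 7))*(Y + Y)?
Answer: 25272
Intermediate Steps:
U(W, J) = -3
S(Y) = 6*Y*(-3 + Y) (S(Y) = 3*((Y - 3)*(Y + Y)) = 3*((-3 + Y)*(2*Y)) = 3*(2*Y*(-3 + Y)) = 6*Y*(-3 + Y))
T(v) = 3 (T(v) = 6 - 1*3 = 6 - 3 = 3)
T(2)*S(-36) = 3*(6*(-36)*(-3 - 36)) = 3*(6*(-36)*(-39)) = 3*8424 = 25272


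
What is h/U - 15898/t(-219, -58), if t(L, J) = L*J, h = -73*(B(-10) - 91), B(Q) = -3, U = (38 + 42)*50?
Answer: 5892281/12702000 ≈ 0.46389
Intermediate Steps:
U = 4000 (U = 80*50 = 4000)
h = 6862 (h = -73*(-3 - 91) = -73*(-94) = 6862)
t(L, J) = J*L
h/U - 15898/t(-219, -58) = 6862/4000 - 15898/((-58*(-219))) = 6862*(1/4000) - 15898/12702 = 3431/2000 - 15898*1/12702 = 3431/2000 - 7949/6351 = 5892281/12702000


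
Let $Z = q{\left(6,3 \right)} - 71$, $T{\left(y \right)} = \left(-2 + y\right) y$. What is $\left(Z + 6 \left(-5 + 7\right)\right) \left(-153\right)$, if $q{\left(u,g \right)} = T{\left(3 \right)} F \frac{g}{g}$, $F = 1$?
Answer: $8568$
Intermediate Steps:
$T{\left(y \right)} = y \left(-2 + y\right)$
$q{\left(u,g \right)} = 3$ ($q{\left(u,g \right)} = 3 \left(-2 + 3\right) 1 \frac{g}{g} = 3 \cdot 1 \cdot 1 \cdot 1 = 3 \cdot 1 \cdot 1 = 3 \cdot 1 = 3$)
$Z = -68$ ($Z = 3 - 71 = -68$)
$\left(Z + 6 \left(-5 + 7\right)\right) \left(-153\right) = \left(-68 + 6 \left(-5 + 7\right)\right) \left(-153\right) = \left(-68 + 6 \cdot 2\right) \left(-153\right) = \left(-68 + 12\right) \left(-153\right) = \left(-56\right) \left(-153\right) = 8568$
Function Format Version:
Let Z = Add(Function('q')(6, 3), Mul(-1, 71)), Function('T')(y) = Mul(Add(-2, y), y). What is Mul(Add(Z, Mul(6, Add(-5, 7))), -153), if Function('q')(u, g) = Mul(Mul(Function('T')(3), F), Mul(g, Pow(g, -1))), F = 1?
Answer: 8568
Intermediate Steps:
Function('T')(y) = Mul(y, Add(-2, y))
Function('q')(u, g) = 3 (Function('q')(u, g) = Mul(Mul(Mul(3, Add(-2, 3)), 1), Mul(g, Pow(g, -1))) = Mul(Mul(Mul(3, 1), 1), 1) = Mul(Mul(3, 1), 1) = Mul(3, 1) = 3)
Z = -68 (Z = Add(3, Mul(-1, 71)) = Add(3, -71) = -68)
Mul(Add(Z, Mul(6, Add(-5, 7))), -153) = Mul(Add(-68, Mul(6, Add(-5, 7))), -153) = Mul(Add(-68, Mul(6, 2)), -153) = Mul(Add(-68, 12), -153) = Mul(-56, -153) = 8568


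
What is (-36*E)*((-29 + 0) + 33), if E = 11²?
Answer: -17424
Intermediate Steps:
E = 121
(-36*E)*((-29 + 0) + 33) = (-36*121)*((-29 + 0) + 33) = -4356*(-29 + 33) = -4356*4 = -17424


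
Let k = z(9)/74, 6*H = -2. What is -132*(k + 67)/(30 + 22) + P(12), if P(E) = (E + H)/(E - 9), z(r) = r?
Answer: -1441529/8658 ≈ -166.50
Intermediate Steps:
H = -1/3 (H = (1/6)*(-2) = -1/3 ≈ -0.33333)
P(E) = (-1/3 + E)/(-9 + E) (P(E) = (E - 1/3)/(E - 9) = (-1/3 + E)/(-9 + E))
k = 9/74 ≈ 0.12162
-132*(k + 67)/(30 + 22) + P(12) = -132*(9/74 + 67)/(30 + 22) + (-1/3 + 12)/(-9 + 12) = -327822/(37*52) + (35/3)/3 = -327822/(37*52) + (1/3)*(35/3) = -132*4967/3848 + 35/9 = -163911/962 + 35/9 = -1441529/8658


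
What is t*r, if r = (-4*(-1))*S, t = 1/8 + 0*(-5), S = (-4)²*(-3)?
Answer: -24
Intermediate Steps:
S = -48 (S = 16*(-3) = -48)
t = ⅛ (t = ⅛ + 0 = ⅛ ≈ 0.12500)
r = -192 (r = -4*(-1)*(-48) = 4*(-48) = -192)
t*r = (⅛)*(-192) = -24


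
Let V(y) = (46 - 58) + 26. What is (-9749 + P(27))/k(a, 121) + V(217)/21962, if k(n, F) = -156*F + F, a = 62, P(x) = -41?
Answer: 1957005/3744521 ≈ 0.52263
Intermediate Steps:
V(y) = 14 (V(y) = -12 + 26 = 14)
k(n, F) = -155*F
(-9749 + P(27))/k(a, 121) + V(217)/21962 = (-9749 - 41)/((-155*121)) + 14/21962 = -9790/(-18755) + 14*(1/21962) = -9790*(-1/18755) + 7/10981 = 178/341 + 7/10981 = 1957005/3744521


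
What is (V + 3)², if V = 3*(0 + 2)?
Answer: 81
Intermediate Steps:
V = 6 (V = 3*2 = 6)
(V + 3)² = (6 + 3)² = 9² = 81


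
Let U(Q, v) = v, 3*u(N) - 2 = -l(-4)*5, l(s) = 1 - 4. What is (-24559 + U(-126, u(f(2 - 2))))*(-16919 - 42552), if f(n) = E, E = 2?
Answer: 4380633860/3 ≈ 1.4602e+9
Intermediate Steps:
l(s) = -3
f(n) = 2
u(N) = 17/3 (u(N) = ⅔ + (-1*(-3)*5)/3 = ⅔ + (3*5)/3 = ⅔ + (⅓)*15 = ⅔ + 5 = 17/3)
(-24559 + U(-126, u(f(2 - 2))))*(-16919 - 42552) = (-24559 + 17/3)*(-16919 - 42552) = -73660/3*(-59471) = 4380633860/3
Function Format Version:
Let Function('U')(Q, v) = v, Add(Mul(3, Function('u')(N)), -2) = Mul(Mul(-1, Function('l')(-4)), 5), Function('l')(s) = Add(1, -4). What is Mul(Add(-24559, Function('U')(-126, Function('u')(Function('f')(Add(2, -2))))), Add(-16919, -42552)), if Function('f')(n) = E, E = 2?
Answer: Rational(4380633860, 3) ≈ 1.4602e+9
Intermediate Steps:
Function('l')(s) = -3
Function('f')(n) = 2
Function('u')(N) = Rational(17, 3) (Function('u')(N) = Add(Rational(2, 3), Mul(Rational(1, 3), Mul(Mul(-1, -3), 5))) = Add(Rational(2, 3), Mul(Rational(1, 3), Mul(3, 5))) = Add(Rational(2, 3), Mul(Rational(1, 3), 15)) = Add(Rational(2, 3), 5) = Rational(17, 3))
Mul(Add(-24559, Function('U')(-126, Function('u')(Function('f')(Add(2, -2))))), Add(-16919, -42552)) = Mul(Add(-24559, Rational(17, 3)), Add(-16919, -42552)) = Mul(Rational(-73660, 3), -59471) = Rational(4380633860, 3)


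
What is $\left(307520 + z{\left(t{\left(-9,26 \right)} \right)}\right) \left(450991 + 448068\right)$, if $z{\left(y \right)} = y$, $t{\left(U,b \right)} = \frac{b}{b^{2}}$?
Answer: $\frac{7188445114739}{26} \approx 2.7648 \cdot 10^{11}$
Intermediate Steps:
$t{\left(U,b \right)} = \frac{1}{b}$ ($t{\left(U,b \right)} = \frac{b}{b^{2}} = \frac{1}{b}$)
$\left(307520 + z{\left(t{\left(-9,26 \right)} \right)}\right) \left(450991 + 448068\right) = \left(307520 + \frac{1}{26}\right) \left(450991 + 448068\right) = \left(307520 + \frac{1}{26}\right) 899059 = \frac{7995521}{26} \cdot 899059 = \frac{7188445114739}{26}$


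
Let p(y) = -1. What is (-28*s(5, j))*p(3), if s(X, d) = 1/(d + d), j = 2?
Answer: 7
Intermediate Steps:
s(X, d) = 1/(2*d)
(-28*s(5, j))*p(3) = -14/2*(-1) = -28*¼*(-1) = -7*(-1) = 7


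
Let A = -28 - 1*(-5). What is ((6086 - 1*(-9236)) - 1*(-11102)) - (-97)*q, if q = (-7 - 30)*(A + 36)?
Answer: -20233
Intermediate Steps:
A = -23 (A = -28 + 5 = -23)
q = -481 (q = (-7 - 30)*(-23 + 36) = -37*13 = -481)
((6086 - 1*(-9236)) - 1*(-11102)) - (-97)*q = ((6086 - 1*(-9236)) - 1*(-11102)) - (-97)*(-481) = ((6086 + 9236) + 11102) - 1*46657 = (15322 + 11102) - 46657 = 26424 - 46657 = -20233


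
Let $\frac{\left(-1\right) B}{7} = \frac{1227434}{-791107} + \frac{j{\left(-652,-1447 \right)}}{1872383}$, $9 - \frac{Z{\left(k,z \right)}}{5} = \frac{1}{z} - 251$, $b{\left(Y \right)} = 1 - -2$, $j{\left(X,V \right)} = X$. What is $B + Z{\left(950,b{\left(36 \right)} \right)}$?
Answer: $\frac{5817762975132701}{4443765893943} \approx 1309.2$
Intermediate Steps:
$b{\left(Y \right)} = 3$ ($b{\left(Y \right)} = 1 + 2 = 3$)
$Z{\left(k,z \right)} = 1300 - \frac{5}{z}$ ($Z{\left(k,z \right)} = 45 - 5 \left(\frac{1}{z} - 251\right) = 45 - 5 \left(-251 + \frac{1}{z}\right) = 45 + \left(1255 - \frac{5}{z}\right) = 1300 - \frac{5}{z}$)
$B = \frac{16091196498902}{1481255297981}$ ($B = - 7 \left(\frac{1227434}{-791107} - \frac{652}{1872383}\right) = - 7 \left(1227434 \left(- \frac{1}{791107}\right) - \frac{652}{1872383}\right) = - 7 \left(- \frac{1227434}{791107} - \frac{652}{1872383}\right) = \left(-7\right) \left(- \frac{2298742356986}{1481255297981}\right) = \frac{16091196498902}{1481255297981} \approx 10.863$)
$B + Z{\left(950,b{\left(36 \right)} \right)} = \frac{16091196498902}{1481255297981} + \left(1300 - \frac{5}{3}\right) = \frac{16091196498902}{1481255297981} + \frac{3895}{3} = \frac{5817762975132701}{4443765893943}$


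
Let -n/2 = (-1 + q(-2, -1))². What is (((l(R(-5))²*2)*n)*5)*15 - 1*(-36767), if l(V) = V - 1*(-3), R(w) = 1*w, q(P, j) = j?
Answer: 31967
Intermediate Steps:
R(w) = w
l(V) = 3 + V (l(V) = V + 3 = 3 + V)
n = -8 (n = -2*(-1 - 1)² = -2*(-2)² = -2*4 = -8)
(((l(R(-5))²*2)*n)*5)*15 - 1*(-36767) = ((((3 - 5)²*2)*(-8))*5)*15 - 1*(-36767) = ((((-2)²*2)*(-8))*5)*15 + 36767 = (((4*2)*(-8))*5)*15 + 36767 = ((8*(-8))*5)*15 + 36767 = -64*5*15 + 36767 = -320*15 + 36767 = -4800 + 36767 = 31967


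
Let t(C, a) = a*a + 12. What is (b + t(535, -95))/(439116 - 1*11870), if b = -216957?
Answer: -103960/213623 ≈ -0.48665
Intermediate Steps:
t(C, a) = 12 + a**2 (t(C, a) = a**2 + 12 = 12 + a**2)
(b + t(535, -95))/(439116 - 1*11870) = (-216957 + (12 + (-95)**2))/(439116 - 1*11870) = (-216957 + (12 + 9025))/(439116 - 11870) = (-216957 + 9037)/427246 = -207920*1/427246 = -103960/213623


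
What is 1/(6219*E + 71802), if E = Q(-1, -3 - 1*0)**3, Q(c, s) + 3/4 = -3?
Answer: -64/16393797 ≈ -3.9039e-6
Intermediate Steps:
Q(c, s) = -15/4 (Q(c, s) = -3/4 - 3 = -15/4)
E = -3375/64 (E = (-15/4)**3 = -3375/64 ≈ -52.734)
1/(6219*E + 71802) = 1/(6219*(-3375/64) + 71802) = 1/(-20989125/64 + 71802) = 1/(-16393797/64) = -64/16393797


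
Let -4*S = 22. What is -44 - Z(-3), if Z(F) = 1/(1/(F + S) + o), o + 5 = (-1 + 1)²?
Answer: -3811/87 ≈ -43.805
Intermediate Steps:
S = -11/2 (S = -¼*22 = -11/2 ≈ -5.5000)
o = -5 (o = -5 + (-1 + 1)² = -5 + 0² = -5 + 0 = -5)
Z(F) = 1/(-5 + 1/(-11/2 + F)) (Z(F) = 1/(1/(F - 11/2) - 5) = 1/(1/(-11/2 + F) - 5) = 1/(-5 + 1/(-11/2 + F)))
-44 - Z(-3) = -44 - (-11 + 2*(-3))/(57 - 10*(-3)) = -44 - (-11 - 6)/(57 + 30) = -44 - (-17)/87 = -44 - 1*(-17/87) = -44 + 17/87 = -3811/87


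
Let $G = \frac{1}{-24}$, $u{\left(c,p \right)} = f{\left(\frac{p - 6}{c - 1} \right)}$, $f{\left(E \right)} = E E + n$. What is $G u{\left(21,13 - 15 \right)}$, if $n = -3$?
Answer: $\frac{71}{600} \approx 0.11833$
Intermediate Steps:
$f{\left(E \right)} = -3 + E^{2}$ ($f{\left(E \right)} = E E - 3 = E^{2} - 3 = -3 + E^{2}$)
$u{\left(c,p \right)} = -3 + \frac{\left(-6 + p\right)^{2}}{\left(-1 + c\right)^{2}}$ ($u{\left(c,p \right)} = -3 + \left(\frac{p - 6}{c - 1}\right)^{2} = -3 + \left(\frac{-6 + p}{-1 + c}\right)^{2} = -3 + \frac{\left(-6 + p\right)^{2}}{\left(-1 + c\right)^{2}}$)
$G = - \frac{1}{24} \approx -0.041667$
$G u{\left(21,13 - 15 \right)} = - \frac{-3 + \frac{\left(-6 + \left(13 - 15\right)\right)^{2}}{\left(-1 + 21\right)^{2}}}{24} = - \frac{-3 + \frac{\left(-6 + \left(13 - 15\right)\right)^{2}}{400}}{24} = - \frac{-3 + \frac{\left(-6 - 2\right)^{2}}{400}}{24} = - \frac{-3 + \frac{\left(-8\right)^{2}}{400}}{24} = - \frac{-3 + \frac{1}{400} \cdot 64}{24} = - \frac{-3 + \frac{4}{25}}{24} = \left(- \frac{1}{24}\right) \left(- \frac{71}{25}\right) = \frac{71}{600}$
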